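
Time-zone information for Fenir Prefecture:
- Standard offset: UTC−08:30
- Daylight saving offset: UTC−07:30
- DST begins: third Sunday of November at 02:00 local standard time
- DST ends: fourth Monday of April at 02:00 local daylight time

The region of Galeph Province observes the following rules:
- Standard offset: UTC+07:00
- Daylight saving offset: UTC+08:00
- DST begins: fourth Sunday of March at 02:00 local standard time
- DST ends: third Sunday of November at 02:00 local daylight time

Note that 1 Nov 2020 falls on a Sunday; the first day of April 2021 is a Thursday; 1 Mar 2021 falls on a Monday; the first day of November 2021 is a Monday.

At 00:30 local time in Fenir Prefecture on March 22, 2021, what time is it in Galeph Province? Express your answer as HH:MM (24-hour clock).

1 November 2020 is a Sunday, so the first Sunday is November 1 and the third is November 15.
1 April 2021 is a Thursday, so the first Monday is April 5 and the fourth is April 26.
March 22, 2021 falls between 15 November 2020 and 26 April 2021, so daylight saving is in effect and Fenir Prefecture is at UTC−07:30.
00:30 Fenir Prefecture + 7h30m = 08:00 UTC.
1 March 2021 is a Monday, so the first Sunday is March 7 and the fourth is March 28.
1 November 2021 is a Monday, so the first Sunday is November 7 and the third is November 21.
At the standard offset (UTC+07:00), 08:00 UTC + 7h = 15:00 Galeph Province standard time.
The standard-time date in Galeph Province, March 22, 2021, does not fall between 28 March and 21 November, so daylight saving is not in effect and Galeph Province is at UTC+07:00.
08:00 UTC + 7h = 15:00 Galeph Province.

15:00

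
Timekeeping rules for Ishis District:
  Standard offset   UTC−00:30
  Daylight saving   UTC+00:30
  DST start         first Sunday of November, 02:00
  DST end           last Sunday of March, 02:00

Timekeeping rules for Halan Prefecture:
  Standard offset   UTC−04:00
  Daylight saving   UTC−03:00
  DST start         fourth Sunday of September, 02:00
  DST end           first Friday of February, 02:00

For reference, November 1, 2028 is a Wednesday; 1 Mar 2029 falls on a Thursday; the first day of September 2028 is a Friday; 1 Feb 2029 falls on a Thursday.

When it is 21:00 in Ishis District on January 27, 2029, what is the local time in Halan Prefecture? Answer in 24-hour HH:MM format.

17:30

1 November 2028 is a Wednesday, so the first Sunday is November 5.
1 March 2029 is a Thursday, so Sundays fall on 4, 11, 18, 25; the last is March 25.
January 27, 2029 lies within the daylight-saving period (5 November 2028 – 25 March 2029), so Ishis District is on daylight time, UTC+00:30.
21:00 Ishis District − 0h30m = 20:30 UTC.
1 September 2028 is a Friday, so the first Sunday is September 3 and the fourth is September 24.
1 February 2029 is a Thursday, so the first Friday is February 2.
At the standard offset (UTC−04:00), 20:30 UTC − 4h = 16:30 Halan Prefecture standard time.
The standard-time date in Halan Prefecture, January 27, 2029, lies within the daylight-saving period (24 September 2028 – 2 February 2029), so Halan Prefecture is on daylight time, UTC−03:00.
20:30 UTC − 3h = 17:30 Halan Prefecture.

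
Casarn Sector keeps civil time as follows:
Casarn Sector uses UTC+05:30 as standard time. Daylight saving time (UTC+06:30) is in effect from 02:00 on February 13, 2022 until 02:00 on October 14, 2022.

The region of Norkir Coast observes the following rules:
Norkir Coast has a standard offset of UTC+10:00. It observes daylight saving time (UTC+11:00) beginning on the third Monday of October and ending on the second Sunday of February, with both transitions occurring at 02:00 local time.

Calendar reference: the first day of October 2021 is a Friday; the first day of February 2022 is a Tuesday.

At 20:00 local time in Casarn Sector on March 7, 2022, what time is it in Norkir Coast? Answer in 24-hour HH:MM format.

23:30

March 7, 2022 falls between 13 February and 14 October, so daylight saving is in effect and Casarn Sector is at UTC+06:30.
20:00 Casarn Sector − 6h30m = 13:30 UTC.
1 October 2021 is a Friday, so the first Monday is October 4 and the third is October 18.
1 February 2022 is a Tuesday, so the first Sunday is February 6 and the second is February 13.
At the standard offset (UTC+10:00), 13:30 UTC + 10h = 23:30 Norkir Coast standard time.
The standard-time date in Norkir Coast, March 7, 2022, does not fall between 18 October 2021 and 13 February 2022, so daylight saving is not in effect and Norkir Coast is at UTC+10:00.
13:30 UTC + 10h = 23:30 Norkir Coast.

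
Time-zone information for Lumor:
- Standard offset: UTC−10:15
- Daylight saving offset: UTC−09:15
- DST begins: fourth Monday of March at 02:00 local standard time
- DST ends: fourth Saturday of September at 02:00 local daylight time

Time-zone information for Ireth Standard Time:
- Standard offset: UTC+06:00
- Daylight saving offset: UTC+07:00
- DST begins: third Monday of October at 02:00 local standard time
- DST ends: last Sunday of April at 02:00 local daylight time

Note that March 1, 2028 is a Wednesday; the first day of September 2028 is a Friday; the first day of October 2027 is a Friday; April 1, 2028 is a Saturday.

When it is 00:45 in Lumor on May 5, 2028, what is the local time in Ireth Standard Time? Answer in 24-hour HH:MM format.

1 March 2028 is a Wednesday, so the first Monday is March 6 and the fourth is March 27.
1 September 2028 is a Friday, so the first Saturday is September 2 and the fourth is September 23.
May 5, 2028 lies within the daylight-saving period (27 March – 23 September), so Lumor is on daylight time, UTC−09:15.
00:45 Lumor + 9h15m = 10:00 UTC.
1 October 2027 is a Friday, so the first Monday is October 4 and the third is October 18.
1 April 2028 is a Saturday, so Sundays fall on 2, 9, 16, 23, 30; the last is April 30.
At the standard offset (UTC+06:00), 10:00 UTC + 6h = 16:00 Ireth Standard Time standard time.
Daylight saving runs 18 October 2027 – 30 April 2028; the standard-time date in Ireth Standard Time, May 5, 2028, is outside that window, so Ireth Standard Time is on standard time at UTC+06:00.
10:00 UTC + 6h = 16:00 Ireth Standard Time.

16:00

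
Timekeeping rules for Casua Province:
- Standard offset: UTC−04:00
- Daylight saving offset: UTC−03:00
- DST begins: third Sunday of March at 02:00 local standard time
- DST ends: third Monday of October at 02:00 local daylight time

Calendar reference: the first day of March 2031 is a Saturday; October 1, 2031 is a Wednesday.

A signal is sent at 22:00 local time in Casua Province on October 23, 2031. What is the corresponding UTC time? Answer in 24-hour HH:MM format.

1 March 2031 is a Saturday, so the first Sunday is March 2 and the third is March 16.
1 October 2031 is a Wednesday, so the first Monday is October 6 and the third is October 20.
October 23, 2031 does not fall between 16 March and 20 October, so daylight saving is not in effect and Casua Province is at UTC−04:00.
22:00 local + 4h = 02:00 UTC (rolling into the next day, 24 October 2031).

02:00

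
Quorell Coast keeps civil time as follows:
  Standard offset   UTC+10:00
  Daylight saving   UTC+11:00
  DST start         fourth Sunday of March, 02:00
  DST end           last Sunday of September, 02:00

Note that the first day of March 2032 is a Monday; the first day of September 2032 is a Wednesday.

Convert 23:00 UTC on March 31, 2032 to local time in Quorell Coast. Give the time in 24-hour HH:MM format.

1 March 2032 is a Monday, so the first Sunday is March 7 and the fourth is March 28.
1 September 2032 is a Wednesday, so Sundays fall on 5, 12, 19, 26; the last is September 26.
At the standard offset (UTC+10:00), 23:00 UTC + 10h = 09:00 Quorell Coast standard time (rolling into the next day, 1 April 2032).
Daylight saving runs 28 March – 26 September; the standard-time date in Quorell Coast, April 1, 2032, is inside that window, so Quorell Coast is at UTC+11:00.
23:00 UTC + 11h = 10:00 local (rolling into the next day, 1 April 2032).

10:00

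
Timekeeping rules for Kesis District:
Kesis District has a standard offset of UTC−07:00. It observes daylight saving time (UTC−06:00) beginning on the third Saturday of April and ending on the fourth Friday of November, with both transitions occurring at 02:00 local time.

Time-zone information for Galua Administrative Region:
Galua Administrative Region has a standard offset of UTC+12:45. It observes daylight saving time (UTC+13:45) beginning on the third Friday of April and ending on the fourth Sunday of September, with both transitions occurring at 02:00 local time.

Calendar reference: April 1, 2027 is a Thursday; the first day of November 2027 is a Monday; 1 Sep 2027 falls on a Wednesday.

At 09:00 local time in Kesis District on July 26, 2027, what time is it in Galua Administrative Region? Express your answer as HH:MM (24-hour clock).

1 April 2027 is a Thursday, so the first Saturday is April 3 and the third is April 17.
1 November 2027 is a Monday, so the first Friday is November 5 and the fourth is November 26.
July 26, 2027 lies within the daylight-saving period (17 April – 26 November), so Kesis District is on daylight time, UTC−06:00.
09:00 Kesis District + 6h = 15:00 UTC.
1 April 2027 is a Thursday, so the first Friday is April 2 and the third is April 16.
1 September 2027 is a Wednesday, so the first Sunday is September 5 and the fourth is September 26.
At the standard offset (UTC+12:45), 15:00 UTC + 12h45m = 03:45 Galua Administrative Region standard time (rolling into the next day, 27 July 2027).
The standard-time date in Galua Administrative Region, July 27, 2027, lies within the daylight-saving period (16 April – 26 September), so Galua Administrative Region is on daylight time, UTC+13:45.
15:00 UTC + 13h45m = 04:45 Galua Administrative Region (rolling into the next day, 27 July 2027).

04:45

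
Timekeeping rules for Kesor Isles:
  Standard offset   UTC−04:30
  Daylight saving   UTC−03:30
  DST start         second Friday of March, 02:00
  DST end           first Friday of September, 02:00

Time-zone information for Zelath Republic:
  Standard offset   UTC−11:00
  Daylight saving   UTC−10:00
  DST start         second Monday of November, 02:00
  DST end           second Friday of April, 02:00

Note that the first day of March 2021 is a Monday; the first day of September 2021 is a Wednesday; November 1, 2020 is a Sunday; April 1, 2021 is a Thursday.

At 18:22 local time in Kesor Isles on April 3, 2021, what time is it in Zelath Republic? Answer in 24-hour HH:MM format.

11:52

1 March 2021 is a Monday, so the first Friday is March 5 and the second is March 12.
1 September 2021 is a Wednesday, so the first Friday is September 3.
April 3, 2021 falls between 12 March and 3 September, so daylight saving is in effect and Kesor Isles is at UTC−03:30.
18:22 Kesor Isles + 3h30m = 21:52 UTC.
1 November 2020 is a Sunday, so the first Monday is November 2 and the second is November 9.
1 April 2021 is a Thursday, so the first Friday is April 2 and the second is April 9.
At the standard offset (UTC−11:00), 21:52 UTC − 11h = 10:52 Zelath Republic standard time.
The standard-time date in Zelath Republic, April 3, 2021, falls between 9 November 2020 and 9 April 2021, so daylight saving is in effect and Zelath Republic is at UTC−10:00.
21:52 UTC − 10h = 11:52 Zelath Republic.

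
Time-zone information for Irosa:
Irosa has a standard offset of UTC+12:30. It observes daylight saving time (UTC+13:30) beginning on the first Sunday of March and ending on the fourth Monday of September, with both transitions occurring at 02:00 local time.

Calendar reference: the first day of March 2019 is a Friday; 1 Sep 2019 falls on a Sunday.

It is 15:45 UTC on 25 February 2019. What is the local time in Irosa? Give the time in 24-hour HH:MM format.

04:15

1 March 2019 is a Friday, so the first Sunday is March 3.
1 September 2019 is a Sunday, so the first Monday is September 2 and the fourth is September 23.
At the standard offset (UTC+12:30), 15:45 UTC + 12h30m = 04:15 Irosa standard time (rolling into the next day, 26 February 2019).
The standard-time date in Irosa, 26 February 2019, is outside the daylight-saving period (3 March – 23 September), so Irosa is on standard time, UTC+12:30.
15:45 UTC + 12h30m = 04:15 local (rolling into the next day, 26 February 2019).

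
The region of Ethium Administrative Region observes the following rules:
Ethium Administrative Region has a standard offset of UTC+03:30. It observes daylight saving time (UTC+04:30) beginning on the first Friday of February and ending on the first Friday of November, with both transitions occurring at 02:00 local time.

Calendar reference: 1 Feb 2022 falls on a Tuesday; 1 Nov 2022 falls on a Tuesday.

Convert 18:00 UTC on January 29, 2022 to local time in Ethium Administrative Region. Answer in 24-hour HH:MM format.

21:30

1 February 2022 is a Tuesday, so the first Friday is February 4.
1 November 2022 is a Tuesday, so the first Friday is November 4.
At the standard offset (UTC+03:30), 18:00 UTC + 3h30m = 21:30 Ethium Administrative Region standard time.
The standard-time date in Ethium Administrative Region, January 29, 2022, is outside the daylight-saving period (4 February – 4 November), so Ethium Administrative Region is on standard time, UTC+03:30.
18:00 UTC + 3h30m = 21:30 local.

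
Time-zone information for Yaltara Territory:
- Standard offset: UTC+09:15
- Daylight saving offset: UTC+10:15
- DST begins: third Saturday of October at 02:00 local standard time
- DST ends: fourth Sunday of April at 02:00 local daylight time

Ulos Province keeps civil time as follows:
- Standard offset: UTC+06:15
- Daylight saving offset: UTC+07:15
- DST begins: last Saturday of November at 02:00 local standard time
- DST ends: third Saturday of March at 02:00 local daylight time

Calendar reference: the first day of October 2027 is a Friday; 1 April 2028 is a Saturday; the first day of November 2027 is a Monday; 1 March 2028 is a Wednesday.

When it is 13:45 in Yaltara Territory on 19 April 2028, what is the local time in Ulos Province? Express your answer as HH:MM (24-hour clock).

1 October 2027 is a Friday, so the first Saturday is October 2 and the third is October 16.
1 April 2028 is a Saturday, so the first Sunday is April 2 and the fourth is April 23.
19 April 2028 falls between 16 October 2027 and 23 April 2028, so daylight saving is in effect and Yaltara Territory is at UTC+10:15.
13:45 Yaltara Territory − 10h15m = 03:30 UTC.
1 November 2027 is a Monday, so Saturdays fall on 6, 13, 20, 27; the last is November 27.
1 March 2028 is a Wednesday, so the first Saturday is March 4 and the third is March 18.
At the standard offset (UTC+06:15), 03:30 UTC + 6h15m = 09:45 Ulos Province standard time.
The standard-time date in Ulos Province, 19 April 2028, does not fall between 27 November 2027 and 18 March 2028, so daylight saving is not in effect and Ulos Province is at UTC+06:15.
03:30 UTC + 6h15m = 09:45 Ulos Province.

09:45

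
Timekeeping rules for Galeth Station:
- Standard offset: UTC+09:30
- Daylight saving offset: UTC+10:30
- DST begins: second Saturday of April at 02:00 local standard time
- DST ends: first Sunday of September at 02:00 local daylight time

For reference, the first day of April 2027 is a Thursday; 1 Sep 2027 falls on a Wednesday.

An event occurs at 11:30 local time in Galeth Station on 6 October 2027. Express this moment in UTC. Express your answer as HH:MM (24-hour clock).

02:00

1 April 2027 is a Thursday, so the first Saturday is April 3 and the second is April 10.
1 September 2027 is a Wednesday, so the first Sunday is September 5.
Daylight saving runs 10 April – 5 September; 6 October 2027 is outside that window, so Galeth Station is on standard time at UTC+09:30.
11:30 local − 9h30m = 02:00 UTC.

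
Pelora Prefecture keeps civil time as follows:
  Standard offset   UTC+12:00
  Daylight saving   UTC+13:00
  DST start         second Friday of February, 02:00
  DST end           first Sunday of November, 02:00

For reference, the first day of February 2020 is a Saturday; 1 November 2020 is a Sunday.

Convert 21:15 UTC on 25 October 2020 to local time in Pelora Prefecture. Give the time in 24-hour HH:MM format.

10:15

1 February 2020 is a Saturday, so the first Friday is February 7 and the second is February 14.
1 November 2020 is a Sunday, so the first Sunday is November 1.
At the standard offset (UTC+12:00), 21:15 UTC + 12h = 09:15 Pelora Prefecture standard time (rolling into the next day, 26 October 2020).
The standard-time date in Pelora Prefecture, 26 October 2020, falls between 14 February and 1 November, so daylight saving is in effect and Pelora Prefecture is at UTC+13:00.
21:15 UTC + 13h = 10:15 local (rolling into the next day, 26 October 2020).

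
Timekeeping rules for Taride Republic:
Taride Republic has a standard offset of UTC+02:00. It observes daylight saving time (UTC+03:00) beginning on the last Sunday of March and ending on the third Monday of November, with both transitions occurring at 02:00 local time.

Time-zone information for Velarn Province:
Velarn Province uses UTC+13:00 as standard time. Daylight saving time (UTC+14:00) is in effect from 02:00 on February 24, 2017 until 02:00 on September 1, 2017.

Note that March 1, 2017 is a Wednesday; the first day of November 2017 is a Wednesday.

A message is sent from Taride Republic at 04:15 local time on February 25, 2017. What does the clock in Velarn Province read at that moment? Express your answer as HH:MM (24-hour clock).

16:15

1 March 2017 is a Wednesday, so Sundays fall on 5, 12, 19, 26; the last is March 26.
1 November 2017 is a Wednesday, so the first Monday is November 6 and the third is November 20.
February 25, 2017 does not fall between 26 March and 20 November, so daylight saving is not in effect and Taride Republic is at UTC+02:00.
04:15 Taride Republic − 2h = 02:15 UTC.
At the standard offset (UTC+13:00), 02:15 UTC + 13h = 15:15 Velarn Province standard time.
The standard-time date in Velarn Province, February 25, 2017, lies within the daylight-saving period (24 February – 1 September), so Velarn Province is on daylight time, UTC+14:00.
02:15 UTC + 14h = 16:15 Velarn Province.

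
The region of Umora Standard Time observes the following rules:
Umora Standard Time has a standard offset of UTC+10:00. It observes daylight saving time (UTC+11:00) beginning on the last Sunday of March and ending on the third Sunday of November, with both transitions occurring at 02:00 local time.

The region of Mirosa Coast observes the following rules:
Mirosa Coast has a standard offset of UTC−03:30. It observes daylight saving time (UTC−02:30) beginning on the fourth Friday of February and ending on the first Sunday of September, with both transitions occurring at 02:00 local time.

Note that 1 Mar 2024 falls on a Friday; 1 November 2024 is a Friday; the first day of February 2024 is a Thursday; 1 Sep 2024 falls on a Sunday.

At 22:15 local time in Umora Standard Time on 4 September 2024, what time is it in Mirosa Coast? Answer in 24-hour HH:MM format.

07:45

1 March 2024 is a Friday, so Sundays fall on 3, 10, 17, 24, 31; the last is March 31.
1 November 2024 is a Friday, so the first Sunday is November 3 and the third is November 17.
4 September 2024 lies within the daylight-saving period (31 March – 17 November), so Umora Standard Time is on daylight time, UTC+11:00.
22:15 Umora Standard Time − 11h = 11:15 UTC.
1 February 2024 is a Thursday, so the first Friday is February 2 and the fourth is February 23.
1 September 2024 is a Sunday, so the first Sunday is September 1.
At the standard offset (UTC−03:30), 11:15 UTC − 3h30m = 07:45 Mirosa Coast standard time.
The standard-time date in Mirosa Coast, 4 September 2024, is outside the daylight-saving period (23 February – 1 September), so Mirosa Coast is on standard time, UTC−03:30.
11:15 UTC − 3h30m = 07:45 Mirosa Coast.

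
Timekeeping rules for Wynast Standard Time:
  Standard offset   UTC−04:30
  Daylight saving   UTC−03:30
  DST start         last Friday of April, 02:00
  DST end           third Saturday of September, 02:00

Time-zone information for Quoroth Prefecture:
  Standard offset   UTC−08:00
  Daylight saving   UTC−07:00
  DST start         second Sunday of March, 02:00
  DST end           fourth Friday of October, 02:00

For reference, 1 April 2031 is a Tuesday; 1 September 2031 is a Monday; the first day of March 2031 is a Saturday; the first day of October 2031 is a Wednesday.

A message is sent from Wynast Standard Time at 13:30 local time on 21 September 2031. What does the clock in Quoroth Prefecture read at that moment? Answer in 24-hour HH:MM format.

11:00

1 April 2031 is a Tuesday, so Fridays fall on 4, 11, 18, 25; the last is April 25.
1 September 2031 is a Monday, so the first Saturday is September 6 and the third is September 20.
Daylight saving runs 25 April – 20 September; 21 September 2031 is outside that window, so Wynast Standard Time is on standard time at UTC−04:30.
13:30 Wynast Standard Time + 4h30m = 18:00 UTC.
1 March 2031 is a Saturday, so the first Sunday is March 2 and the second is March 9.
1 October 2031 is a Wednesday, so the first Friday is October 3 and the fourth is October 24.
At the standard offset (UTC−08:00), 18:00 UTC − 8h = 10:00 Quoroth Prefecture standard time.
The standard-time date in Quoroth Prefecture, 21 September 2031, lies within the daylight-saving period (9 March – 24 October), so Quoroth Prefecture is on daylight time, UTC−07:00.
18:00 UTC − 7h = 11:00 Quoroth Prefecture.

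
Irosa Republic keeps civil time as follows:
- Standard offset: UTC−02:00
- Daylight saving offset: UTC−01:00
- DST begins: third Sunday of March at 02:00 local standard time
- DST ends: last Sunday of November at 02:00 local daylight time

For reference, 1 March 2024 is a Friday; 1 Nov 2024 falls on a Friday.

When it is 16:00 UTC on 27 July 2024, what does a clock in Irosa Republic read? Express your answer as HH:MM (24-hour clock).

1 March 2024 is a Friday, so the first Sunday is March 3 and the third is March 17.
1 November 2024 is a Friday, so Sundays fall on 3, 10, 17, 24; the last is November 24.
At the standard offset (UTC−02:00), 16:00 UTC − 2h = 14:00 Irosa Republic standard time.
The standard-time date in Irosa Republic, 27 July 2024, falls between 17 March and 24 November, so daylight saving is in effect and Irosa Republic is at UTC−01:00.
16:00 UTC − 1h = 15:00 local.

15:00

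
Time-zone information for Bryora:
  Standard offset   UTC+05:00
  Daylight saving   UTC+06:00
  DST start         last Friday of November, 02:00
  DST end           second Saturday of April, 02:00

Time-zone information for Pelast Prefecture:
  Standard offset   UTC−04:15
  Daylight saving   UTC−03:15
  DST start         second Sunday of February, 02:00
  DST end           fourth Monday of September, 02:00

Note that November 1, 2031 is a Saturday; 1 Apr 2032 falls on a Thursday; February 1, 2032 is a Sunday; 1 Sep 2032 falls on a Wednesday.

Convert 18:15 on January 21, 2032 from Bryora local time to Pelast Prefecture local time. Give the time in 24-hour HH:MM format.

08:00

1 November 2031 is a Saturday, so Fridays fall on 7, 14, 21, 28; the last is November 28.
1 April 2032 is a Thursday, so the first Saturday is April 3 and the second is April 10.
Daylight saving runs 28 November 2031 – 10 April 2032; January 21, 2032 is inside that window, so Bryora is at UTC+06:00.
18:15 Bryora − 6h = 12:15 UTC.
1 February 2032 is a Sunday, so the first Sunday is February 1 and the second is February 8.
1 September 2032 is a Wednesday, so the first Monday is September 6 and the fourth is September 27.
At the standard offset (UTC−04:15), 12:15 UTC − 4h15m = 08:00 Pelast Prefecture standard time.
The standard-time date in Pelast Prefecture, January 21, 2032, is outside the daylight-saving period (8 February – 27 September), so Pelast Prefecture is on standard time, UTC−04:15.
12:15 UTC − 4h15m = 08:00 Pelast Prefecture.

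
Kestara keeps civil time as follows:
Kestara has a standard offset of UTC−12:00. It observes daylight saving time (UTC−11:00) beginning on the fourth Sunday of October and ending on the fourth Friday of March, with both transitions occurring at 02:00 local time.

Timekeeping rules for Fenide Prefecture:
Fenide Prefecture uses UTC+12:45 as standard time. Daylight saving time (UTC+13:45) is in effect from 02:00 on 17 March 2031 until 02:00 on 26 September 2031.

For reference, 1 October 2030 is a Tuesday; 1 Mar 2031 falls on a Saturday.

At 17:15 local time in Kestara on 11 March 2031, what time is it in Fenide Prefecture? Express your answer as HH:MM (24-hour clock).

17:00

1 October 2030 is a Tuesday, so the first Sunday is October 6 and the fourth is October 27.
1 March 2031 is a Saturday, so the first Friday is March 7 and the fourth is March 28.
11 March 2031 falls between 27 October 2030 and 28 March 2031, so daylight saving is in effect and Kestara is at UTC−11:00.
17:15 Kestara + 11h = 04:15 UTC (rolling into the next day, 12 March 2031).
At the standard offset (UTC+12:45), 04:15 UTC + 12h45m = 17:00 Fenide Prefecture standard time.
Daylight saving runs 17 March – 26 September; the standard-time date in Fenide Prefecture, 12 March 2031, is outside that window, so Fenide Prefecture is on standard time at UTC+12:45.
04:15 UTC + 12h45m = 17:00 Fenide Prefecture.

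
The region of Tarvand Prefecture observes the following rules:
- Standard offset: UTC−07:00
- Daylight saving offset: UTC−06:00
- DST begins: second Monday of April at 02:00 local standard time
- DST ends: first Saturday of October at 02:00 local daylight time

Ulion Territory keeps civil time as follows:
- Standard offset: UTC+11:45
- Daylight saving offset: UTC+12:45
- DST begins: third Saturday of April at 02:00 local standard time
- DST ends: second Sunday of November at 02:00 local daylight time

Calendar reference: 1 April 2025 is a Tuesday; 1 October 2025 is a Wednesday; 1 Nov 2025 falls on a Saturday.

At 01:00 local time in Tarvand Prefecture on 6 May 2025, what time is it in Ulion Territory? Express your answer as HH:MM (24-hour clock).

1 April 2025 is a Tuesday, so the first Monday is April 7 and the second is April 14.
1 October 2025 is a Wednesday, so the first Saturday is October 4.
Daylight saving runs 14 April – 4 October; 6 May 2025 is inside that window, so Tarvand Prefecture is at UTC−06:00.
01:00 Tarvand Prefecture + 6h = 07:00 UTC.
1 April 2025 is a Tuesday, so the first Saturday is April 5 and the third is April 19.
1 November 2025 is a Saturday, so the first Sunday is November 2 and the second is November 9.
At the standard offset (UTC+11:45), 07:00 UTC + 11h45m = 18:45 Ulion Territory standard time.
The standard-time date in Ulion Territory, 6 May 2025, lies within the daylight-saving period (19 April – 9 November), so Ulion Territory is on daylight time, UTC+12:45.
07:00 UTC + 12h45m = 19:45 Ulion Territory.

19:45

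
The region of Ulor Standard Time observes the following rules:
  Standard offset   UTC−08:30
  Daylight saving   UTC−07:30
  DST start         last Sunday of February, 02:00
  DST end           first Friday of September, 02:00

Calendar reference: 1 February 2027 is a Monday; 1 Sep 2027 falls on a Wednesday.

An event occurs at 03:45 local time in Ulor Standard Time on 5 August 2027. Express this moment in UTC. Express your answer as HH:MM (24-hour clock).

1 February 2027 is a Monday, so Sundays fall on 7, 14, 21, 28; the last is February 28.
1 September 2027 is a Wednesday, so the first Friday is September 3.
5 August 2027 falls between 28 February and 3 September, so daylight saving is in effect and Ulor Standard Time is at UTC−07:30.
03:45 local + 7h30m = 11:15 UTC.

11:15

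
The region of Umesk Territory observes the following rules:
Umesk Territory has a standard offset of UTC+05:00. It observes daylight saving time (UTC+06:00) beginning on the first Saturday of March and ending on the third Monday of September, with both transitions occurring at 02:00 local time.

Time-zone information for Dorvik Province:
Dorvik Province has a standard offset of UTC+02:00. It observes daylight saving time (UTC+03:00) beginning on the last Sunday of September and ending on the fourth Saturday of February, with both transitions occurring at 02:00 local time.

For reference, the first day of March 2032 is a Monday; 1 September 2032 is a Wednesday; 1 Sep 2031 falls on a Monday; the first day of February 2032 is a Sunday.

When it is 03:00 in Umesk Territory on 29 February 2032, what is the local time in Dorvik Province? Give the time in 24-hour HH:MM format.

00:00

1 March 2032 is a Monday, so the first Saturday is March 6.
1 September 2032 is a Wednesday, so the first Monday is September 6 and the third is September 20.
29 February 2032 does not fall between 6 March and 20 September, so daylight saving is not in effect and Umesk Territory is at UTC+05:00.
03:00 Umesk Territory − 5h = 22:00 UTC (rolling into the previous day, 28 February 2032).
1 September 2031 is a Monday, so Sundays fall on 7, 14, 21, 28; the last is September 28.
1 February 2032 is a Sunday, so the first Saturday is February 7 and the fourth is February 28.
At the standard offset (UTC+02:00), 22:00 UTC + 2h = 00:00 Dorvik Province standard time (rolling into the next day, 29 February 2032).
The standard-time date in Dorvik Province, 29 February 2032, does not fall between 28 September 2031 and 28 February 2032, so daylight saving is not in effect and Dorvik Province is at UTC+02:00.
22:00 UTC + 2h = 00:00 Dorvik Province (rolling into the next day, 29 February 2032).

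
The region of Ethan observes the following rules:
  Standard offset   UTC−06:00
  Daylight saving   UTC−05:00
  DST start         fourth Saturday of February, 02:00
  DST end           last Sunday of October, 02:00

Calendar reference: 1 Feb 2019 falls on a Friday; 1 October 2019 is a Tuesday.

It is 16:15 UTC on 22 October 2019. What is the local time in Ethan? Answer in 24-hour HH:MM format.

11:15

1 February 2019 is a Friday, so the first Saturday is February 2 and the fourth is February 23.
1 October 2019 is a Tuesday, so Sundays fall on 6, 13, 20, 27; the last is October 27.
At the standard offset (UTC−06:00), 16:15 UTC − 6h = 10:15 Ethan standard time.
Daylight saving runs 23 February – 27 October; the standard-time date in Ethan, 22 October 2019, is inside that window, so Ethan is at UTC−05:00.
16:15 UTC − 5h = 11:15 local.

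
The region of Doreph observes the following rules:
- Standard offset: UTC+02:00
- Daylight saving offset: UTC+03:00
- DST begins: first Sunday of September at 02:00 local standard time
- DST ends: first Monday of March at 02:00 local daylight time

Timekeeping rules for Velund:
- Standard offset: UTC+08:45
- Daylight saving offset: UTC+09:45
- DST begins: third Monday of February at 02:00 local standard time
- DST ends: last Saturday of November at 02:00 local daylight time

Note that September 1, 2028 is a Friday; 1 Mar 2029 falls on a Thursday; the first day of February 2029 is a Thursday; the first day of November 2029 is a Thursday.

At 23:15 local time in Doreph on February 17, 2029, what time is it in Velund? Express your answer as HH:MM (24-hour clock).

1 September 2028 is a Friday, so the first Sunday is September 3.
1 March 2029 is a Thursday, so the first Monday is March 5.
February 17, 2029 lies within the daylight-saving period (3 September 2028 – 5 March 2029), so Doreph is on daylight time, UTC+03:00.
23:15 Doreph − 3h = 20:15 UTC.
1 February 2029 is a Thursday, so the first Monday is February 5 and the third is February 19.
1 November 2029 is a Thursday, so Saturdays fall on 3, 10, 17, 24; the last is November 24.
At the standard offset (UTC+08:45), 20:15 UTC + 8h45m = 05:00 Velund standard time (rolling into the next day, 18 February 2029).
The standard-time date in Velund, February 18, 2029, does not fall between 19 February and 24 November, so daylight saving is not in effect and Velund is at UTC+08:45.
20:15 UTC + 8h45m = 05:00 Velund (rolling into the next day, 18 February 2029).

05:00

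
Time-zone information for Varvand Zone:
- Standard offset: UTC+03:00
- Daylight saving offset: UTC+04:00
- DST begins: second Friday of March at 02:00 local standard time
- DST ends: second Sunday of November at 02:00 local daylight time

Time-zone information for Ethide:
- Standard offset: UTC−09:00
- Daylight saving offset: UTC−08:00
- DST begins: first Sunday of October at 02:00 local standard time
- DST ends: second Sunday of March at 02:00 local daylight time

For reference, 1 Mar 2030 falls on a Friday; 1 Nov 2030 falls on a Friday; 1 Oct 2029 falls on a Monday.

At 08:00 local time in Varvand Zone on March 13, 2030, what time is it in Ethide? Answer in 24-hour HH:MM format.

1 March 2030 is a Friday, so the first Friday is March 1 and the second is March 8.
1 November 2030 is a Friday, so the first Sunday is November 3 and the second is November 10.
March 13, 2030 lies within the daylight-saving period (8 March – 10 November), so Varvand Zone is on daylight time, UTC+04:00.
08:00 Varvand Zone − 4h = 04:00 UTC.
1 October 2029 is a Monday, so the first Sunday is October 7.
1 March 2030 is a Friday, so the first Sunday is March 3 and the second is March 10.
At the standard offset (UTC−09:00), 04:00 UTC − 9h = 19:00 Ethide standard time (rolling into the previous day, 12 March 2030).
The standard-time date in Ethide, March 12, 2030, does not fall between 7 October 2029 and 10 March 2030, so daylight saving is not in effect and Ethide is at UTC−09:00.
04:00 UTC − 9h = 19:00 Ethide (rolling into the previous day, 12 March 2030).

19:00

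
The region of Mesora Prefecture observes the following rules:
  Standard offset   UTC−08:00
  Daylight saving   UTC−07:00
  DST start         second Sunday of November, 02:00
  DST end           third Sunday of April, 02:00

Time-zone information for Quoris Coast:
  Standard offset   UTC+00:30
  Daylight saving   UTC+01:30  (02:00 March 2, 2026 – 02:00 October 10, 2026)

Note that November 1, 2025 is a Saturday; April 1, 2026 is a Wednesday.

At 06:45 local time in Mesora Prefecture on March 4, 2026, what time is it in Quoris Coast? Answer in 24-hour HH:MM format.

15:15

1 November 2025 is a Saturday, so the first Sunday is November 2 and the second is November 9.
1 April 2026 is a Wednesday, so the first Sunday is April 5 and the third is April 19.
March 4, 2026 lies within the daylight-saving period (9 November 2025 – 19 April 2026), so Mesora Prefecture is on daylight time, UTC−07:00.
06:45 Mesora Prefecture + 7h = 13:45 UTC.
At the standard offset (UTC+00:30), 13:45 UTC + 0h30m = 14:15 Quoris Coast standard time.
The standard-time date in Quoris Coast, March 4, 2026, lies within the daylight-saving period (2 March – 10 October), so Quoris Coast is on daylight time, UTC+01:30.
13:45 UTC + 1h30m = 15:15 Quoris Coast.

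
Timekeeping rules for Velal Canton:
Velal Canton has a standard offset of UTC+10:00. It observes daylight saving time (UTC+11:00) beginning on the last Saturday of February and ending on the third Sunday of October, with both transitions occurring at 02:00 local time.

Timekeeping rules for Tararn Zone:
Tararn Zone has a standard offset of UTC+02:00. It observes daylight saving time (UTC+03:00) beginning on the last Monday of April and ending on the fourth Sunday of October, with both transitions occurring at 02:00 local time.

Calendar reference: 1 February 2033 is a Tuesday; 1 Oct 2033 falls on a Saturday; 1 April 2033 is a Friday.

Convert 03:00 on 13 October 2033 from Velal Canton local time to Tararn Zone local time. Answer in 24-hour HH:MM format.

19:00

1 February 2033 is a Tuesday, so Saturdays fall on 5, 12, 19, 26; the last is February 26.
1 October 2033 is a Saturday, so the first Sunday is October 2 and the third is October 16.
13 October 2033 lies within the daylight-saving period (26 February – 16 October), so Velal Canton is on daylight time, UTC+11:00.
03:00 Velal Canton − 11h = 16:00 UTC (rolling into the previous day, 12 October 2033).
1 April 2033 is a Friday, so Mondays fall on 4, 11, 18, 25; the last is April 25.
1 October 2033 is a Saturday, so the first Sunday is October 2 and the fourth is October 23.
At the standard offset (UTC+02:00), 16:00 UTC + 2h = 18:00 Tararn Zone standard time.
The standard-time date in Tararn Zone, 12 October 2033, lies within the daylight-saving period (25 April – 23 October), so Tararn Zone is on daylight time, UTC+03:00.
16:00 UTC + 3h = 19:00 Tararn Zone.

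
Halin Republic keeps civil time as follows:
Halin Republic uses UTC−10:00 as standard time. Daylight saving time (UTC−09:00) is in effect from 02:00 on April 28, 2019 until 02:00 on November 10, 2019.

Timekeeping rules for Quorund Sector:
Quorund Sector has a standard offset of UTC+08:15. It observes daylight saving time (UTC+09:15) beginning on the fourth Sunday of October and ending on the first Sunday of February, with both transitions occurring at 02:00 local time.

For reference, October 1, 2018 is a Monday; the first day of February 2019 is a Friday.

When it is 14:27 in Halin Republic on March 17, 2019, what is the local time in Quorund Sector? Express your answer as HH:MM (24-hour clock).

08:42

March 17, 2019 is outside the daylight-saving period (28 April – 10 November), so Halin Republic is on standard time, UTC−10:00.
14:27 Halin Republic + 10h = 00:27 UTC (rolling into the next day, 18 March 2019).
1 October 2018 is a Monday, so the first Sunday is October 7 and the fourth is October 28.
1 February 2019 is a Friday, so the first Sunday is February 3.
At the standard offset (UTC+08:15), 00:27 UTC + 8h15m = 08:42 Quorund Sector standard time.
The standard-time date in Quorund Sector, March 18, 2019, is outside the daylight-saving period (28 October 2018 – 3 February 2019), so Quorund Sector is on standard time, UTC+08:15.
00:27 UTC + 8h15m = 08:42 Quorund Sector.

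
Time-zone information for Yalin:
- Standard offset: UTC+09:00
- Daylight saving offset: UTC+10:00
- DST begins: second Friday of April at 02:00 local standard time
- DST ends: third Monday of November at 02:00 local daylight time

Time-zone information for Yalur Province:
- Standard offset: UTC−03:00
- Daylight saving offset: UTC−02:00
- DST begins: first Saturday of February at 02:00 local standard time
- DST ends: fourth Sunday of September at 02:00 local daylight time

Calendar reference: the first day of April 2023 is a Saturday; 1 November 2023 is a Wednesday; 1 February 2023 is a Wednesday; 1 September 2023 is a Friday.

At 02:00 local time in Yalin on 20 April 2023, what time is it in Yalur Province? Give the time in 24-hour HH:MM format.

14:00

1 April 2023 is a Saturday, so the first Friday is April 7 and the second is April 14.
1 November 2023 is a Wednesday, so the first Monday is November 6 and the third is November 20.
20 April 2023 lies within the daylight-saving period (14 April – 20 November), so Yalin is on daylight time, UTC+10:00.
02:00 Yalin − 10h = 16:00 UTC (rolling into the previous day, 19 April 2023).
1 February 2023 is a Wednesday, so the first Saturday is February 4.
1 September 2023 is a Friday, so the first Sunday is September 3 and the fourth is September 24.
At the standard offset (UTC−03:00), 16:00 UTC − 3h = 13:00 Yalur Province standard time.
Daylight saving runs 4 February – 24 September; the standard-time date in Yalur Province, 19 April 2023, is inside that window, so Yalur Province is at UTC−02:00.
16:00 UTC − 2h = 14:00 Yalur Province.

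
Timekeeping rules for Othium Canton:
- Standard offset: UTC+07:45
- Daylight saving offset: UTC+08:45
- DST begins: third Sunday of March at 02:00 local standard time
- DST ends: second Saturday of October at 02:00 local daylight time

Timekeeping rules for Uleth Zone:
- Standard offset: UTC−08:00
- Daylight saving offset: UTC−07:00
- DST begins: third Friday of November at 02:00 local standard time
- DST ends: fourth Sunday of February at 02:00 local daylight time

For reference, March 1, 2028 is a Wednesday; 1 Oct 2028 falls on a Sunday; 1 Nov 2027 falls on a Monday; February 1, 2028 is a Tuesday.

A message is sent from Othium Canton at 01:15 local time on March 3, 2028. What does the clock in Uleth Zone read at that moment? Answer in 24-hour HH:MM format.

1 March 2028 is a Wednesday, so the first Sunday is March 5 and the third is March 19.
1 October 2028 is a Sunday, so the first Saturday is October 7 and the second is October 14.
Daylight saving runs 19 March – 14 October; March 3, 2028 is outside that window, so Othium Canton is on standard time at UTC+07:45.
01:15 Othium Canton − 7h45m = 17:30 UTC (rolling into the previous day, 2 March 2028).
1 November 2027 is a Monday, so the first Friday is November 5 and the third is November 19.
1 February 2028 is a Tuesday, so the first Sunday is February 6 and the fourth is February 27.
At the standard offset (UTC−08:00), 17:30 UTC − 8h = 09:30 Uleth Zone standard time.
Daylight saving runs 19 November 2027 – 27 February 2028; the standard-time date in Uleth Zone, March 2, 2028, is outside that window, so Uleth Zone is on standard time at UTC−08:00.
17:30 UTC − 8h = 09:30 Uleth Zone.

09:30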